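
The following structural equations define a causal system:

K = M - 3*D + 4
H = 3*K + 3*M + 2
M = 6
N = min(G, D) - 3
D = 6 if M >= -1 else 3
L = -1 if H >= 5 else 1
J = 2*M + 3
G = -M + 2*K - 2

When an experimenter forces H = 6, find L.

The intervention breaks the incoming arrows to H: H = 3*K + 3*M + 2 no longer applies, and H = 6.
L = -1 if H >= 5 else 1  [with H=6]  = -1

-1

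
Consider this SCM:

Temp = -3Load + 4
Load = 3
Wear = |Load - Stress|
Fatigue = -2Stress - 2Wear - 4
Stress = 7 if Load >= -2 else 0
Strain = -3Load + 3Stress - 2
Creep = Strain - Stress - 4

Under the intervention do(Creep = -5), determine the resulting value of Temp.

-5

The intervention breaks the incoming arrows to Creep: Creep = Strain - Stress - 4 no longer applies, and Creep = -5.
Since Temp is not a descendant of the intervened variable, it is unaffected.
Temp = -3Load + 4  [with Load=3]  = -5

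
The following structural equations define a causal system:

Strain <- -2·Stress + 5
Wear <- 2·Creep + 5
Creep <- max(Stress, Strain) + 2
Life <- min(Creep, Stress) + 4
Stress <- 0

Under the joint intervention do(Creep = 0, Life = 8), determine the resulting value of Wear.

5

The joint intervention fixes Creep = 0, Life = 8, removing each variable's own equation.
Wear = 2·Creep + 5  [with Creep=0]  = 5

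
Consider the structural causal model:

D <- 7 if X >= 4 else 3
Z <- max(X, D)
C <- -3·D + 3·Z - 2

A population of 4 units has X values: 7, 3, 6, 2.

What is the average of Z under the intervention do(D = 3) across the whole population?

do(D=3) breaks D's dependence on X. With D=3 fixed, Z across the units is 7, 3, 6, 3, mean 4.75.

4.75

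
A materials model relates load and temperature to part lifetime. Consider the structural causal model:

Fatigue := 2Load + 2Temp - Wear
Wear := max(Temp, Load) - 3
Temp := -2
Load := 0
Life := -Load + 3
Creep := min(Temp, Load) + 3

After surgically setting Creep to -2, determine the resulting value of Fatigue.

do(Creep=-2) replaces the equation Creep := min(Temp, Load) + 3 with the constant Creep = -2.
Fatigue is not downstream of the intervention, so its value is determined by the original equations.
Wear = max(Temp, Load) - 3  [with Temp=-2, Load=0]  = -3
Fatigue = 2Load + 2Temp - Wear  [with Load=0, Temp=-2, Wear=-3]  = -1

-1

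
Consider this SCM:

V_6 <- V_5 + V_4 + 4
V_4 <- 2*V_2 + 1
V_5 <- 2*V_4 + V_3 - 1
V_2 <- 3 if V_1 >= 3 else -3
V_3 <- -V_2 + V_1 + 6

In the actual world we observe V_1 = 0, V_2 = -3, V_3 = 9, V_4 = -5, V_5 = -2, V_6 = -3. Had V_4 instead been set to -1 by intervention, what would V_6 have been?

9

Under do(V_4=-1), the mechanism V_4 <- 2*V_2 + 1 is discarded; V_4 is fixed at -1.
V_2 = 3 if V_1 >= 3 else -3  [with V_1=0]  = -3
V_3 = -V_2 + V_1 + 6  [with V_2=-3, V_1=0]  = 9
V_5 = 2*V_4 + V_3 - 1  [with V_4=-1, V_3=9]  = 6
V_6 = V_5 + V_4 + 4  [with V_5=6, V_4=-1]  = 9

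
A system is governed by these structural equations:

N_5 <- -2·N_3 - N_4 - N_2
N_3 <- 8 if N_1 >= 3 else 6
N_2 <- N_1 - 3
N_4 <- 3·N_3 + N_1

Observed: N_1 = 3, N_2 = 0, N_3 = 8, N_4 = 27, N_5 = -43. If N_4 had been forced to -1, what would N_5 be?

Intervening sets N_4 = -1 and removes its equation (N_4 <- 3·N_3 + N_1).
N_2 = N_1 - 3  [with N_1=3]  = 0
N_3 = 8 if N_1 >= 3 else 6  [with N_1=3]  = 8
N_5 = -2·N_3 - N_4 - N_2  [with N_3=8, N_4=-1, N_2=0]  = -15

-15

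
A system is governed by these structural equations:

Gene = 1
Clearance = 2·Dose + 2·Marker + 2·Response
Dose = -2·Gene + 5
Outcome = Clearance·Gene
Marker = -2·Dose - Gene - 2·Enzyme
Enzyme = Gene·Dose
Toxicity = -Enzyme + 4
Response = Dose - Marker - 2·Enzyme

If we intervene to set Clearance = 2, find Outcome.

2

do(Clearance=2) replaces the equation Clearance = 2·Dose + 2·Marker + 2·Response with the constant Clearance = 2.
Outcome = Clearance·Gene  [with Clearance=2, Gene=1]  = 2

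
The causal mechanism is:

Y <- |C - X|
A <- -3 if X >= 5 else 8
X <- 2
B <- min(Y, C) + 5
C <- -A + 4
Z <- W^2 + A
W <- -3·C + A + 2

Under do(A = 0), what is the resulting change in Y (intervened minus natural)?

Under do(A=0), the mechanism A <- -3 if X >= 5 else 8 is discarded; A is fixed at 0.
C = -A + 4  [with A=0]  = 4
Y = |C - X|  [with C=4, X=2]  = 2
Without intervention: A = -3 if X >= 5 else 8  [with X=2]  = 8; C = -A + 4  [with A=8]  = -4; Y = |C - X|  [with C=-4, X=2]  = 6.
Change = 2 − 6 = -4.

-4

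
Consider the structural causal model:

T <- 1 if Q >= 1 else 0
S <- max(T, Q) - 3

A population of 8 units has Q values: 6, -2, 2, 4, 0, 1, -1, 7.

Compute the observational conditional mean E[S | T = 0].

E[S|T=0] averages over only the 3 units with T=0 (Q = -2, 0, -1): S = -3, -3, -3, mean -3.

-3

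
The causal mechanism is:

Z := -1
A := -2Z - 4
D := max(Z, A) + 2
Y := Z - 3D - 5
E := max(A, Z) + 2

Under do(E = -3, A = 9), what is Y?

Setting E = -3, A = 9 by intervention discards those variables' equations.
D = max(Z, A) + 2  [with Z=-1, A=9]  = 11
Y = Z - 3D - 5  [with Z=-1, D=11]  = -39

-39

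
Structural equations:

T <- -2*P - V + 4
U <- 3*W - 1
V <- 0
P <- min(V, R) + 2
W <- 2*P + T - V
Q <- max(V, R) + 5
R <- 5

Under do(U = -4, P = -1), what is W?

Setting U = -4, P = -1 by intervention discards those variables' equations.
T = -2*P - V + 4  [with P=-1, V=0]  = 6
W = 2*P + T - V  [with P=-1, T=6, V=0]  = 4

4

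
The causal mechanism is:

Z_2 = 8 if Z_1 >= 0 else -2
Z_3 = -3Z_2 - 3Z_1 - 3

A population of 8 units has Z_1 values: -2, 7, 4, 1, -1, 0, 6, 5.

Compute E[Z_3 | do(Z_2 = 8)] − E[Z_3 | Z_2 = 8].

4

do(Z_2=8) breaks Z_2's dependence on Z_1. With Z_2=8 fixed, Z_3 across the units is -21, -48, -39, -30, -24, -27, -45, -42, mean -34.5.
E[Z_3|Z_2=8] averages over only the 6 units with Z_2=8 (Z_1 = 7, 4, 1, 0, 6, 5): Z_3 = -48, -39, -30, -27, -45, -42, mean -38.5.
Difference = -34.5 − (-38.5) = 4.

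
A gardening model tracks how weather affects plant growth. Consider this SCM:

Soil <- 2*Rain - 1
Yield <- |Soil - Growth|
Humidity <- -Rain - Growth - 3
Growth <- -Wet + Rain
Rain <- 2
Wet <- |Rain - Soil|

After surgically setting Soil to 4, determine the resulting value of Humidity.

do(Soil=4) replaces the equation Soil <- 2*Rain - 1 with the constant Soil = 4.
Wet = |Rain - Soil|  [with Rain=2, Soil=4]  = 2
Growth = -Wet + Rain  [with Wet=2, Rain=2]  = 0
Humidity = -Rain - Growth - 3  [with Rain=2, Growth=0]  = -5

-5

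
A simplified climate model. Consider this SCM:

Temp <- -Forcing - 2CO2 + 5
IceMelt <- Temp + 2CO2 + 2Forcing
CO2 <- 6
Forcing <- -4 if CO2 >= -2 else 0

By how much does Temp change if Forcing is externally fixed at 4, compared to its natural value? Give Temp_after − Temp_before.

The intervention breaks the incoming arrows to Forcing: Forcing <- -4 if CO2 >= -2 else 0 no longer applies, and Forcing = 4.
Temp = -Forcing - 2CO2 + 5  [with Forcing=4, CO2=6]  = -11
Without intervention: Forcing = -4 if CO2 >= -2 else 0  [with CO2=6]  = -4; Temp = -Forcing - 2CO2 + 5  [with Forcing=-4, CO2=6]  = -3.
Change = -11 − (-3) = -8.

-8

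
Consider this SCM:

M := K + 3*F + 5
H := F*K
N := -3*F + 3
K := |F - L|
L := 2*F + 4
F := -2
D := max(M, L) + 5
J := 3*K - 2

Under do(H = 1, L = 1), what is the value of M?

2

The joint intervention fixes H = 1, L = 1, removing each variable's own equation.
K = |F - L|  [with F=-2, L=1]  = 3
M = K + 3*F + 5  [with K=3, F=-2]  = 2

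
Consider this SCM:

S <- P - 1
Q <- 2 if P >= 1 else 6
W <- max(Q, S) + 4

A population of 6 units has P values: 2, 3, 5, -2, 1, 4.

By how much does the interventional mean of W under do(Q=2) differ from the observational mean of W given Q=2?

Every unit gets Q=2 under the intervention. W values become 6, 6, 8, 6, 6, 7; E[W|do(Q=2)] = 6.5.
Conditioning on Q=2 selects the 5 unit(s) with P ∈ {2, 3, 5, 1, 4}. Their W values: 6, 6, 8, 6, 7. Mean = 6.6.
Difference = 6.5 − 6.6 = -0.1.

-0.1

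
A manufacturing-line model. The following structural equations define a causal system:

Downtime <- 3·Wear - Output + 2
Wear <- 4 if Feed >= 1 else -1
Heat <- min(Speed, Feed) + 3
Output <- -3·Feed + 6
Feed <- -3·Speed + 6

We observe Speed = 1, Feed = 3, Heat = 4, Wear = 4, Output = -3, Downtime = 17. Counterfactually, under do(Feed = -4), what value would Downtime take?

-19

Under do(Feed=-4), the mechanism Feed <- -3·Speed + 6 is discarded; Feed is fixed at -4.
Wear = 4 if Feed >= 1 else -1  [with Feed=-4]  = -1
Output = -3·Feed + 6  [with Feed=-4]  = 18
Downtime = 3·Wear - Output + 2  [with Wear=-1, Output=18]  = -19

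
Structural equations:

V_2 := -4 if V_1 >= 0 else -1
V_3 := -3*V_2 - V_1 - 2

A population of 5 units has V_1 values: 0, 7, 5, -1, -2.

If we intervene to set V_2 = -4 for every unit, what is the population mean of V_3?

8.2

Every unit gets V_2=-4 under the intervention. V_3 values become 10, 3, 5, 11, 12; E[V_3|do(V_2=-4)] = 8.2.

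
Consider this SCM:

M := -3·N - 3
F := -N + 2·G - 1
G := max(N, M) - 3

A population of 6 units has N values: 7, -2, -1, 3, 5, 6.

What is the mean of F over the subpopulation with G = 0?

E[F|G=0] averages over only the 2 units with G=0 (N = -2, 3): F = 1, -4, mean -1.5.

-1.5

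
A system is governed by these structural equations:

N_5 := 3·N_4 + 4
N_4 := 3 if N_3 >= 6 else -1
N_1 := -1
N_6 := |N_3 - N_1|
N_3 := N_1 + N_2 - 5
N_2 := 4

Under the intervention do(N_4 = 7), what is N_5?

25

Intervening sets N_4 = 7 and removes its equation (N_4 := 3 if N_3 >= 6 else -1).
N_5 = 3·N_4 + 4  [with N_4=7]  = 25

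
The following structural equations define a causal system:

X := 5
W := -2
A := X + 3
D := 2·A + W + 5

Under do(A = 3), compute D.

The intervention breaks the incoming arrows to A: A := X + 3 no longer applies, and A = 3.
D = 2·A + W + 5  [with A=3, W=-2]  = 9

9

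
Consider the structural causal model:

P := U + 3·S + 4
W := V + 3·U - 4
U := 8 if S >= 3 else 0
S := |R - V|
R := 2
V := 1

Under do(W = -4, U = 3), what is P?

10

Setting W = -4, U = 3 by intervention discards those variables' equations.
S = |R - V|  [with R=2, V=1]  = 1
P = U + 3·S + 4  [with U=3, S=1]  = 10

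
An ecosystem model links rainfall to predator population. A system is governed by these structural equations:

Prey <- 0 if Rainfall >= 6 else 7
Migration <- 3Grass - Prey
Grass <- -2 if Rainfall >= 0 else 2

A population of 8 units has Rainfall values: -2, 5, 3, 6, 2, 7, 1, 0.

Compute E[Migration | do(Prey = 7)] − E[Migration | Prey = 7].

do(Prey=7) breaks Prey's dependence on Rainfall. With Prey=7 fixed, Migration across the units is -1, -13, -13, -13, -13, -13, -13, -13, mean -11.5.
Observing Prey=7 restricts to units where Prey's equation naturally yields 7: Rainfall ∈ {-2, 5, 3, 2, 1, 0}. In that subpopulation Migration = -1, -13, -13, -13, -13, -13, mean -11.
Difference = -11.5 − (-11) = -0.5.

-0.5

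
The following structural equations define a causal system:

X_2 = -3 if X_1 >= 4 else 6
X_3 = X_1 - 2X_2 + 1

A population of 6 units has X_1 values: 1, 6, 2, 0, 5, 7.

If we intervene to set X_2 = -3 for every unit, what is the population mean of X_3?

do(X_2=-3) breaks X_2's dependence on X_1. With X_2=-3 fixed, X_3 across the units is 8, 13, 9, 7, 12, 14, mean 10.5.

10.5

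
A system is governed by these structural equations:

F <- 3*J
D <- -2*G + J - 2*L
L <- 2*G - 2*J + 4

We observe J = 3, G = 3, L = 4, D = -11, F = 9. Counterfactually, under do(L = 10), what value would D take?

-23

The intervention breaks the incoming arrows to L: L <- 2*G - 2*J + 4 no longer applies, and L = 10.
D = -2*G + J - 2*L  [with G=3, J=3, L=10]  = -23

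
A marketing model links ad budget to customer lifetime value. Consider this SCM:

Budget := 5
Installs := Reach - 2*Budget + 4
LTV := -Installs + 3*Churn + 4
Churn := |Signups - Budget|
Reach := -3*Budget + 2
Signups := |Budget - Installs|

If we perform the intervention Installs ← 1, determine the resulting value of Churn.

1

do(Installs=1) replaces the equation Installs := Reach - 2*Budget + 4 with the constant Installs = 1.
Signups = |Budget - Installs|  [with Budget=5, Installs=1]  = 4
Churn = |Signups - Budget|  [with Signups=4, Budget=5]  = 1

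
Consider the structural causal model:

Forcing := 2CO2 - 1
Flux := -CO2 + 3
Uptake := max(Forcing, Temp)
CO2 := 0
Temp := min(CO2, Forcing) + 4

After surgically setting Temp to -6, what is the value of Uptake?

-1

do(Temp=-6) replaces the equation Temp := min(CO2, Forcing) + 4 with the constant Temp = -6.
Forcing = 2CO2 - 1  [with CO2=0]  = -1
Uptake = max(Forcing, Temp)  [with Forcing=-1, Temp=-6]  = -1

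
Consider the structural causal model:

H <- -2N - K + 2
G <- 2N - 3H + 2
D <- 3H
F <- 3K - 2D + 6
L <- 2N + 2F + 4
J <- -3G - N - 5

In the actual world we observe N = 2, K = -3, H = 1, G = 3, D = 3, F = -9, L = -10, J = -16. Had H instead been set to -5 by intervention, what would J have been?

The intervention breaks the incoming arrows to H: H <- -2N - K + 2 no longer applies, and H = -5.
G = 2N - 3H + 2  [with N=2, H=-5]  = 21
J = -3G - N - 5  [with G=21, N=2]  = -70

-70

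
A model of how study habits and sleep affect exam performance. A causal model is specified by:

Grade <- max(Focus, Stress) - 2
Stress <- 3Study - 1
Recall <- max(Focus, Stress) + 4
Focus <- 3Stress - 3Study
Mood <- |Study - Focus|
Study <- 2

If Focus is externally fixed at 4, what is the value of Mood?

2

The intervention breaks the incoming arrows to Focus: Focus <- 3Stress - 3Study no longer applies, and Focus = 4.
Mood = |Study - Focus|  [with Study=2, Focus=4]  = 2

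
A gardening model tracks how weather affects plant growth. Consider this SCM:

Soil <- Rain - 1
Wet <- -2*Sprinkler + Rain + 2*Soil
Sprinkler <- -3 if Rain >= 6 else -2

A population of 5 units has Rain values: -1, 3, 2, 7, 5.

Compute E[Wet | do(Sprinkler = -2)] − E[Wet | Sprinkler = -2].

2.85

do(Sprinkler=-2) breaks Sprinkler's dependence on Rain. With Sprinkler=-2 fixed, Wet across the units is -1, 11, 8, 23, 17, mean 11.6.
E[Wet|Sprinkler=-2] averages over only the 4 units with Sprinkler=-2 (Rain = -1, 3, 2, 5): Wet = -1, 11, 8, 17, mean 8.75.
Difference = 11.6 − 8.75 = 2.85.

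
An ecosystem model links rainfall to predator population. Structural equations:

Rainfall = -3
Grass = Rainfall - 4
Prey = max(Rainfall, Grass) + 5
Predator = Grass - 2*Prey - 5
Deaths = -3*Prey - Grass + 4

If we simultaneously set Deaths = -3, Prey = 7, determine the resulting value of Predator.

Under do(Deaths = -3, Prey = 7), each intervened variable's structural equation is replaced by its fixed value.
Grass = Rainfall - 4  [with Rainfall=-3]  = -7
Predator = Grass - 2*Prey - 5  [with Grass=-7, Prey=7]  = -26

-26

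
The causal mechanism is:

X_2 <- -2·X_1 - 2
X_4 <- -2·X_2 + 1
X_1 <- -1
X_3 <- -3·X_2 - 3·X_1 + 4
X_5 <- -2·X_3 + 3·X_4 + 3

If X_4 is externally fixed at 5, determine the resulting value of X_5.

4

Intervening sets X_4 = 5 and removes its equation (X_4 <- -2·X_2 + 1).
X_2 = -2·X_1 - 2  [with X_1=-1]  = 0
X_3 = -3·X_2 - 3·X_1 + 4  [with X_2=0, X_1=-1]  = 7
X_5 = -2·X_3 + 3·X_4 + 3  [with X_3=7, X_4=5]  = 4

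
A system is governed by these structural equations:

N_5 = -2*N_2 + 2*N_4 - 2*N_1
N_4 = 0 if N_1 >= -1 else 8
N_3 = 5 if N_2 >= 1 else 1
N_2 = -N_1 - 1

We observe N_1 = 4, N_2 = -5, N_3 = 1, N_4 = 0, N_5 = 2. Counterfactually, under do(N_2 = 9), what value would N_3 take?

The intervention breaks the incoming arrows to N_2: N_2 = -N_1 - 1 no longer applies, and N_2 = 9.
N_3 = 5 if N_2 >= 1 else 1  [with N_2=9]  = 5

5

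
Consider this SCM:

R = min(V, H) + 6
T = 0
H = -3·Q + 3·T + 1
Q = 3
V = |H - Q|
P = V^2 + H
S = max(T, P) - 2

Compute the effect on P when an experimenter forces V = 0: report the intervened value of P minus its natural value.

-121

Under do(V=0), the mechanism V = |H - Q| is discarded; V is fixed at 0.
H = -3·Q + 3·T + 1  [with Q=3, T=0]  = -8
P = V^2 + H  [with V=0, H=-8]  = -8
Without intervention: H = -3·Q + 3·T + 1  [with Q=3, T=0]  = -8; V = |H - Q|  [with H=-8, Q=3]  = 11; P = V^2 + H  [with V=11, H=-8]  = 113.
Change = -8 − 113 = -121.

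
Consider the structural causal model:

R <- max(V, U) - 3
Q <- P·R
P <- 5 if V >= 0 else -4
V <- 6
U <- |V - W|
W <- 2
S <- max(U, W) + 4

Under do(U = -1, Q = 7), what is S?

6

Setting U = -1, Q = 7 by intervention discards those variables' equations.
S = max(U, W) + 4  [with U=-1, W=2]  = 6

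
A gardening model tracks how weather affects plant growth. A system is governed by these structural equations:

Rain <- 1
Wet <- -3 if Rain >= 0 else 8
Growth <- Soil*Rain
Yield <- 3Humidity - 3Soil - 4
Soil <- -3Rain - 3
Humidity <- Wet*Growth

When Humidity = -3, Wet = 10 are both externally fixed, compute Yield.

5

The joint intervention fixes Humidity = -3, Wet = 10, removing each variable's own equation.
Soil = -3Rain - 3  [with Rain=1]  = -6
Yield = 3Humidity - 3Soil - 4  [with Humidity=-3, Soil=-6]  = 5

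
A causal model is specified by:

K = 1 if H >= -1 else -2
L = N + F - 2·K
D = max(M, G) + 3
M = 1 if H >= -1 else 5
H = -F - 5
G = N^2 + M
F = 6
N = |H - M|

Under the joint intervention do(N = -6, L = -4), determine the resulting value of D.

Setting N = -6, L = -4 by intervention discards those variables' equations.
H = -F - 5  [with F=6]  = -11
M = 1 if H >= -1 else 5  [with H=-11]  = 5
G = N^2 + M  [with N=-6, M=5]  = 41
D = max(M, G) + 3  [with M=5, G=41]  = 44

44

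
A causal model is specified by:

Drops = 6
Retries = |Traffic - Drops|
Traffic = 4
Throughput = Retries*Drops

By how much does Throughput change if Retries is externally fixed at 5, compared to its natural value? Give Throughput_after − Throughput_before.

18

The intervention breaks the incoming arrows to Retries: Retries = |Traffic - Drops| no longer applies, and Retries = 5.
Throughput = Retries*Drops  [with Retries=5, Drops=6]  = 30
Without intervention: Retries = |Traffic - Drops|  [with Traffic=4, Drops=6]  = 2; Throughput = Retries*Drops  [with Retries=2, Drops=6]  = 12.
Change = 30 − 12 = 18.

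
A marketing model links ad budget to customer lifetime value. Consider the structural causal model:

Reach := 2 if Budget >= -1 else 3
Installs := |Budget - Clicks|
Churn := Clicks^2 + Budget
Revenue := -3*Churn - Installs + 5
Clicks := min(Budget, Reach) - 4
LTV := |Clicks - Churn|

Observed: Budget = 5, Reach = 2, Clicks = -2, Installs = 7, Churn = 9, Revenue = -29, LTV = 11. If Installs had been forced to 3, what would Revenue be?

-25

Under do(Installs=3), the mechanism Installs := |Budget - Clicks| is discarded; Installs is fixed at 3.
Reach = 2 if Budget >= -1 else 3  [with Budget=5]  = 2
Clicks = min(Budget, Reach) - 4  [with Budget=5, Reach=2]  = -2
Churn = Clicks^2 + Budget  [with Clicks=-2, Budget=5]  = 9
Revenue = -3*Churn - Installs + 5  [with Churn=9, Installs=3]  = -25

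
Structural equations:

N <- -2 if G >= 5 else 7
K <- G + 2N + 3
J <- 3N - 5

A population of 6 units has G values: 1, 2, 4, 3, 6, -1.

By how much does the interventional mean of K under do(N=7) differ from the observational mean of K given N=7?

0.7

Every unit gets N=7 under the intervention. K values become 18, 19, 21, 20, 23, 16; E[K|do(N=7)] = 19.5.
Observing N=7 restricts to units where N's equation naturally yields 7: G ∈ {1, 2, 4, 3, -1}. In that subpopulation K = 18, 19, 21, 20, 16, mean 18.8.
Difference = 19.5 − 18.8 = 0.7.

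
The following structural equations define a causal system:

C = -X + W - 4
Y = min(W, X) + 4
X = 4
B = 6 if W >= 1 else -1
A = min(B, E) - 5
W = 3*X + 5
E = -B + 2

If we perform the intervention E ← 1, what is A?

The intervention breaks the incoming arrows to E: E = -B + 2 no longer applies, and E = 1.
W = 3*X + 5  [with X=4]  = 17
B = 6 if W >= 1 else -1  [with W=17]  = 6
A = min(B, E) - 5  [with B=6, E=1]  = -4

-4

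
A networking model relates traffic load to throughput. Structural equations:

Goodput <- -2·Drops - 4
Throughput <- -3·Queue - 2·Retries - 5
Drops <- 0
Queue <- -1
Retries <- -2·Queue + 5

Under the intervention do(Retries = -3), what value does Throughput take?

4

The intervention breaks the incoming arrows to Retries: Retries <- -2·Queue + 5 no longer applies, and Retries = -3.
Throughput = -3·Queue - 2·Retries - 5  [with Queue=-1, Retries=-3]  = 4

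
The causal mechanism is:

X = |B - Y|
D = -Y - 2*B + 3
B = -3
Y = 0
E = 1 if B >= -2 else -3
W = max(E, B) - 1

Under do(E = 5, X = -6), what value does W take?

The joint intervention fixes E = 5, X = -6, removing each variable's own equation.
W = max(E, B) - 1  [with E=5, B=-3]  = 4

4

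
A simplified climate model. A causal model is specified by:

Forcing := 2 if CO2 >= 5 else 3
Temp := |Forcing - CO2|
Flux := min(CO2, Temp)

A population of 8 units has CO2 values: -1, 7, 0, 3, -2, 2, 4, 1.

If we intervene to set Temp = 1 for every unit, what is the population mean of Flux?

0.25

The intervention sets Temp=1 in all 8 units regardless of CO2. Recomputing Flux per unit gives -1, 1, 0, 1, -2, 1, 1, 1; average 0.25.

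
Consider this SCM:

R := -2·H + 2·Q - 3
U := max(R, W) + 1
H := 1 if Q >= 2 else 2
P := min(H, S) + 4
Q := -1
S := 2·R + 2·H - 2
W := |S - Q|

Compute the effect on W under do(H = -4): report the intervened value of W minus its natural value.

-12

do(H=-4) replaces the equation H := 1 if Q >= 2 else 2 with the constant H = -4.
R = -2·H + 2·Q - 3  [with H=-4, Q=-1]  = 3
S = 2·R + 2·H - 2  [with R=3, H=-4]  = -4
W = |S - Q|  [with S=-4, Q=-1]  = 3
Without intervention: H = 1 if Q >= 2 else 2  [with Q=-1]  = 2; R = -2·H + 2·Q - 3  [with H=2, Q=-1]  = -9; S = 2·R + 2·H - 2  [with R=-9, H=2]  = -16; W = |S - Q|  [with S=-16, Q=-1]  = 15.
Change = 3 − 15 = -12.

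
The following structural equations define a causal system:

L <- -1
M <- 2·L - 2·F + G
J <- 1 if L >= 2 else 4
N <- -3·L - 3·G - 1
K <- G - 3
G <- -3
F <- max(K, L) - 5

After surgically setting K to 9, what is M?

-13

The intervention breaks the incoming arrows to K: K <- G - 3 no longer applies, and K = 9.
F = max(K, L) - 5  [with K=9, L=-1]  = 4
M = 2·L - 2·F + G  [with L=-1, F=4, G=-3]  = -13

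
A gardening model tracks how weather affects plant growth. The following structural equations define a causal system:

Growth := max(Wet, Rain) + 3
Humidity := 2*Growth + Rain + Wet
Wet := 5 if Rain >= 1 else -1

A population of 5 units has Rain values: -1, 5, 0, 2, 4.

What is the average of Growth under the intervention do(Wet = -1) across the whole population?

Under do(Wet=-1), Wet's equation is replaced by Wet=-1 for every unit. Per-unit Growth: 2, 8, 3, 5, 7. Mean = 5.

5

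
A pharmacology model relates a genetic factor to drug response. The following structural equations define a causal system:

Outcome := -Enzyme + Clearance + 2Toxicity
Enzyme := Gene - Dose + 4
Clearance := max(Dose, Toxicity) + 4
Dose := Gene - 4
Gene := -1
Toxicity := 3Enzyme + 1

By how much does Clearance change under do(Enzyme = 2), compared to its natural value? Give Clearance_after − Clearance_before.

do(Enzyme=2) replaces the equation Enzyme := Gene - Dose + 4 with the constant Enzyme = 2.
Dose = Gene - 4  [with Gene=-1]  = -5
Toxicity = 3Enzyme + 1  [with Enzyme=2]  = 7
Clearance = max(Dose, Toxicity) + 4  [with Dose=-5, Toxicity=7]  = 11
Without intervention: Dose = Gene - 4  [with Gene=-1]  = -5; Enzyme = Gene - Dose + 4  [with Gene=-1, Dose=-5]  = 8; Toxicity = 3Enzyme + 1  [with Enzyme=8]  = 25; Clearance = max(Dose, Toxicity) + 4  [with Dose=-5, Toxicity=25]  = 29.
Change = 11 − 29 = -18.

-18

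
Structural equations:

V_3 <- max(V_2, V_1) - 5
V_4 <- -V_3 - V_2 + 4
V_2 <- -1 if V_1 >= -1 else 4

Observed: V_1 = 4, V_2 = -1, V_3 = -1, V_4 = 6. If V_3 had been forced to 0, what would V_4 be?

The intervention breaks the incoming arrows to V_3: V_3 <- max(V_2, V_1) - 5 no longer applies, and V_3 = 0.
V_2 = -1 if V_1 >= -1 else 4  [with V_1=4]  = -1
V_4 = -V_3 - V_2 + 4  [with V_3=0, V_2=-1]  = 5

5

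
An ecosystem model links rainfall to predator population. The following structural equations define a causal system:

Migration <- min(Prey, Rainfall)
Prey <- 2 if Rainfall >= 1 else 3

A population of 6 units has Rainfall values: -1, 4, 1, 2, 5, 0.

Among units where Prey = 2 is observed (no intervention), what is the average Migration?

Conditioning on Prey=2 selects the 4 unit(s) with Rainfall ∈ {4, 1, 2, 5}. Their Migration values: 2, 1, 2, 2. Mean = 1.75.

1.75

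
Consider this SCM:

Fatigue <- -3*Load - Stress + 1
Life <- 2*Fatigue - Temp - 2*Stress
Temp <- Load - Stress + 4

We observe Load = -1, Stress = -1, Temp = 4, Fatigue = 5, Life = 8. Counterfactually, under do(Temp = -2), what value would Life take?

do(Temp=-2) replaces the equation Temp <- Load - Stress + 4 with the constant Temp = -2.
Fatigue = -3*Load - Stress + 1  [with Load=-1, Stress=-1]  = 5
Life = 2*Fatigue - Temp - 2*Stress  [with Fatigue=5, Temp=-2, Stress=-1]  = 14

14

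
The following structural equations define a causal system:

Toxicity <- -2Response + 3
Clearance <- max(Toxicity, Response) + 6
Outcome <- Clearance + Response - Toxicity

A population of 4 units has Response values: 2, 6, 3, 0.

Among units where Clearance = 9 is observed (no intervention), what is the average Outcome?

Observing Clearance=9 restricts to units where Clearance's equation naturally yields 9: Response ∈ {3, 0}. In that subpopulation Outcome = 15, 6, mean 10.5.

10.5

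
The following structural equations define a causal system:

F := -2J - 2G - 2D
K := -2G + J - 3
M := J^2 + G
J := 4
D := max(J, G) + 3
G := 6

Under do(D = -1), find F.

do(D=-1) replaces the equation D := max(J, G) + 3 with the constant D = -1.
F = -2J - 2G - 2D  [with J=4, G=6, D=-1]  = -18

-18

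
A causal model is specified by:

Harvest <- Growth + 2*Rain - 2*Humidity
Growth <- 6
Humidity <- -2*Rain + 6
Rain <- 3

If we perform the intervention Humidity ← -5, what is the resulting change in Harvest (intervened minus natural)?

The intervention breaks the incoming arrows to Humidity: Humidity <- -2*Rain + 6 no longer applies, and Humidity = -5.
Harvest = Growth + 2*Rain - 2*Humidity  [with Growth=6, Rain=3, Humidity=-5]  = 22
Without intervention: Humidity = -2*Rain + 6  [with Rain=3]  = 0; Harvest = Growth + 2*Rain - 2*Humidity  [with Growth=6, Rain=3, Humidity=0]  = 12.
Change = 22 − 12 = 10.

10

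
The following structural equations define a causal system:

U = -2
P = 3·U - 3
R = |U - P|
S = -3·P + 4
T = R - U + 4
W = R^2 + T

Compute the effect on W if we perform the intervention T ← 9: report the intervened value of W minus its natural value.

-4

Intervening sets T = 9 and removes its equation (T = R - U + 4).
P = 3·U - 3  [with U=-2]  = -9
R = |U - P|  [with U=-2, P=-9]  = 7
W = R^2 + T  [with R=7, T=9]  = 58
Without intervention: P = 3·U - 3  [with U=-2]  = -9; R = |U - P|  [with U=-2, P=-9]  = 7; T = R - U + 4  [with R=7, U=-2]  = 13; W = R^2 + T  [with R=7, T=13]  = 62.
Change = 58 − 62 = -4.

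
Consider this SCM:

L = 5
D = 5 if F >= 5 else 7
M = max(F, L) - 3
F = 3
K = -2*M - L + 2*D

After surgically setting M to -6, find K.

do(M=-6) replaces the equation M = max(F, L) - 3 with the constant M = -6.
D = 5 if F >= 5 else 7  [with F=3]  = 7
K = -2*M - L + 2*D  [with M=-6, L=5, D=7]  = 21

21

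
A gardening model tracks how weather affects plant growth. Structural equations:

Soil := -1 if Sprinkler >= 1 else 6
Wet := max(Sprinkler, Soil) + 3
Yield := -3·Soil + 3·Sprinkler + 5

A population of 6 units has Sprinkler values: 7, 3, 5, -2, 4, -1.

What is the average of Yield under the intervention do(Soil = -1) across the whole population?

16

do(Soil=-1) breaks Soil's dependence on Sprinkler. With Soil=-1 fixed, Yield across the units is 29, 17, 23, 2, 20, 5, mean 16.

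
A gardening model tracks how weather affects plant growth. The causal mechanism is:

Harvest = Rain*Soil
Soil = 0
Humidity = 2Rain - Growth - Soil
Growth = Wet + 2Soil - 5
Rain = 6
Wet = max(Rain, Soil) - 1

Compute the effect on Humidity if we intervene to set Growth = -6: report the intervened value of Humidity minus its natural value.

6

Intervening sets Growth = -6 and removes its equation (Growth = Wet + 2Soil - 5).
Humidity = 2Rain - Growth - Soil  [with Rain=6, Growth=-6, Soil=0]  = 18
Without intervention: Wet = max(Rain, Soil) - 1  [with Rain=6, Soil=0]  = 5; Growth = Wet + 2Soil - 5  [with Wet=5, Soil=0]  = 0; Humidity = 2Rain - Growth - Soil  [with Rain=6, Growth=0, Soil=0]  = 12.
Change = 18 − 12 = 6.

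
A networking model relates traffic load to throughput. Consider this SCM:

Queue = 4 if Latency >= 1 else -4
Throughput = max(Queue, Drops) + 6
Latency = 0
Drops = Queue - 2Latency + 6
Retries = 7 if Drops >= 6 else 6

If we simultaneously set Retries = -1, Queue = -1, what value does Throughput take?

The joint intervention fixes Retries = -1, Queue = -1, removing each variable's own equation.
Drops = Queue - 2Latency + 6  [with Queue=-1, Latency=0]  = 5
Throughput = max(Queue, Drops) + 6  [with Queue=-1, Drops=5]  = 11

11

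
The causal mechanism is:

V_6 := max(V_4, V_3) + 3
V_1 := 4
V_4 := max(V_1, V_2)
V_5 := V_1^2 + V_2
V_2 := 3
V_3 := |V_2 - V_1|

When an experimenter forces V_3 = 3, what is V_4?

4

The intervention breaks the incoming arrows to V_3: V_3 := |V_2 - V_1| no longer applies, and V_3 = 3.
V_4 is not downstream of the intervention, so its value is determined by the original equations.
V_4 = max(V_1, V_2)  [with V_1=4, V_2=3]  = 4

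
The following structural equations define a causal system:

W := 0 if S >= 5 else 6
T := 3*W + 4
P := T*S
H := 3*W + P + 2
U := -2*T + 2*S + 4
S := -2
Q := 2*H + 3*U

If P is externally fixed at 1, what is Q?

-90

Under do(P=1), the mechanism P := T*S is discarded; P is fixed at 1.
W = 0 if S >= 5 else 6  [with S=-2]  = 6
T = 3*W + 4  [with W=6]  = 22
U = -2*T + 2*S + 4  [with T=22, S=-2]  = -44
H = 3*W + P + 2  [with W=6, P=1]  = 21
Q = 2*H + 3*U  [with H=21, U=-44]  = -90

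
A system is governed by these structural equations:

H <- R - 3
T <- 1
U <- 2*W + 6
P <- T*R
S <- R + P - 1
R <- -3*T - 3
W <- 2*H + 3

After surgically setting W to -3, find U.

0

The intervention breaks the incoming arrows to W: W <- 2*H + 3 no longer applies, and W = -3.
U = 2*W + 6  [with W=-3]  = 0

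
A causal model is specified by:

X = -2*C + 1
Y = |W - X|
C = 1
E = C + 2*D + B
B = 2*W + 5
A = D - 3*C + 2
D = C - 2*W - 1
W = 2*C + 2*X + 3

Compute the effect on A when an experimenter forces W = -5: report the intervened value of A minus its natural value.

The intervention breaks the incoming arrows to W: W = 2*C + 2*X + 3 no longer applies, and W = -5.
D = C - 2*W - 1  [with C=1, W=-5]  = 10
A = D - 3*C + 2  [with D=10, C=1]  = 9
Without intervention: X = -2*C + 1  [with C=1]  = -1; W = 2*C + 2*X + 3  [with C=1, X=-1]  = 3; D = C - 2*W - 1  [with C=1, W=3]  = -6; A = D - 3*C + 2  [with D=-6, C=1]  = -7.
Change = 9 − (-7) = 16.

16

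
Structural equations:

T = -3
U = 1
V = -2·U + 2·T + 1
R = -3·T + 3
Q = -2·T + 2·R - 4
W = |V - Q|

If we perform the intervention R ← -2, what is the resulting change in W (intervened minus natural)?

Under do(R=-2), the mechanism R = -3·T + 3 is discarded; R is fixed at -2.
V = -2·U + 2·T + 1  [with U=1, T=-3]  = -7
Q = -2·T + 2·R - 4  [with T=-3, R=-2]  = -2
W = |V - Q|  [with V=-7, Q=-2]  = 5
Without intervention: V = -2·U + 2·T + 1  [with U=1, T=-3]  = -7; R = -3·T + 3  [with T=-3]  = 12; Q = -2·T + 2·R - 4  [with T=-3, R=12]  = 26; W = |V - Q|  [with V=-7, Q=26]  = 33.
Change = 5 − 33 = -28.

-28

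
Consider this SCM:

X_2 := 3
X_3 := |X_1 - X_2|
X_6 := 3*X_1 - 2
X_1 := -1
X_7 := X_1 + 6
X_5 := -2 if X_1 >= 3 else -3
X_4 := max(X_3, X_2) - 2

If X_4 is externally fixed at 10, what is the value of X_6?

-5

Under do(X_4=10), the mechanism X_4 := max(X_3, X_2) - 2 is discarded; X_4 is fixed at 10.
Since X_6 is not a descendant of the intervened variable, it is unaffected.
X_6 = 3*X_1 - 2  [with X_1=-1]  = -5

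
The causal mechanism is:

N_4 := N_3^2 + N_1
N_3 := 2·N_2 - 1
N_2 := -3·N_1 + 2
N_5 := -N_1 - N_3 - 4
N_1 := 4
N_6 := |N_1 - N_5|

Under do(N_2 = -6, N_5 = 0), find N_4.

173

The joint intervention fixes N_2 = -6, N_5 = 0, removing each variable's own equation.
N_3 = 2·N_2 - 1  [with N_2=-6]  = -13
N_4 = N_3^2 + N_1  [with N_3=-13, N_1=4]  = 173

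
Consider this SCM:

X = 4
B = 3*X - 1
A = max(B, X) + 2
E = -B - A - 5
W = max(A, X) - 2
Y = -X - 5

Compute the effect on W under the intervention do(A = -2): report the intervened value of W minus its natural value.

-9

do(A=-2) replaces the equation A = max(B, X) + 2 with the constant A = -2.
W = max(A, X) - 2  [with A=-2, X=4]  = 2
Without intervention: B = 3*X - 1  [with X=4]  = 11; A = max(B, X) + 2  [with B=11, X=4]  = 13; W = max(A, X) - 2  [with A=13, X=4]  = 11.
Change = 2 − 11 = -9.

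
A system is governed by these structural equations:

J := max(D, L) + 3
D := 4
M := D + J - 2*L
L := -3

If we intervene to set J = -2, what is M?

8

The intervention breaks the incoming arrows to J: J := max(D, L) + 3 no longer applies, and J = -2.
M = D + J - 2*L  [with D=4, J=-2, L=-3]  = 8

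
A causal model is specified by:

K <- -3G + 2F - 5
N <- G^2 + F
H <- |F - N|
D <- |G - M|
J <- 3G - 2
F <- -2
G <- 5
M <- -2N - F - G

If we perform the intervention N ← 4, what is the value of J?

13

Under do(N=4), the mechanism N <- G^2 + F is discarded; N is fixed at 4.
Since J is not a descendant of the intervened variable, it is unaffected.
J = 3G - 2  [with G=5]  = 13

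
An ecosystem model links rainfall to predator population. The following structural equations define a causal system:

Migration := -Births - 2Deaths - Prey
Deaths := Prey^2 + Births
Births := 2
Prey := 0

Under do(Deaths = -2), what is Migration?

2

The intervention breaks the incoming arrows to Deaths: Deaths := Prey^2 + Births no longer applies, and Deaths = -2.
Migration = -Births - 2Deaths - Prey  [with Births=2, Deaths=-2, Prey=0]  = 2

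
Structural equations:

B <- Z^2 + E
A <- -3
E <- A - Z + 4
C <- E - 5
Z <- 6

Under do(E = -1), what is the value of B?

35

do(E=-1) replaces the equation E <- A - Z + 4 with the constant E = -1.
B = Z^2 + E  [with Z=6, E=-1]  = 35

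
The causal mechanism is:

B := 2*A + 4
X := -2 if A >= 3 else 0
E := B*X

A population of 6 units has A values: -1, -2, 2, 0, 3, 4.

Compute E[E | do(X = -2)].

-12

Every unit gets X=-2 under the intervention. E values become -4, 0, -16, -8, -20, -24; E[E|do(X=-2)] = -12.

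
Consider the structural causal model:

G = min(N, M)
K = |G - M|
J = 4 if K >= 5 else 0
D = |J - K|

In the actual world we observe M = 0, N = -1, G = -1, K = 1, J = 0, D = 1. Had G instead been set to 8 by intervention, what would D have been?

The intervention breaks the incoming arrows to G: G = min(N, M) no longer applies, and G = 8.
K = |G - M|  [with G=8, M=0]  = 8
J = 4 if K >= 5 else 0  [with K=8]  = 4
D = |J - K|  [with J=4, K=8]  = 4

4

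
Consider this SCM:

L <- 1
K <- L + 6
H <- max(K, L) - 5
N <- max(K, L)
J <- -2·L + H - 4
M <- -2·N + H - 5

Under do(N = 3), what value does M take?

-9

Under do(N=3), the mechanism N <- max(K, L) is discarded; N is fixed at 3.
K = L + 6  [with L=1]  = 7
H = max(K, L) - 5  [with K=7, L=1]  = 2
M = -2·N + H - 5  [with N=3, H=2]  = -9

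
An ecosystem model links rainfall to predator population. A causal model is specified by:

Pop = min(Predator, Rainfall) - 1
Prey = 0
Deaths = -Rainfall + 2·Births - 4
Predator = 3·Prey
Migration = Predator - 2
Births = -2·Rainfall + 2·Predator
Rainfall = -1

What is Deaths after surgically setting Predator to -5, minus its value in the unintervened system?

-20

do(Predator=-5) replaces the equation Predator = 3·Prey with the constant Predator = -5.
Births = -2·Rainfall + 2·Predator  [with Rainfall=-1, Predator=-5]  = -8
Deaths = -Rainfall + 2·Births - 4  [with Rainfall=-1, Births=-8]  = -19
Without intervention: Predator = 3·Prey  [with Prey=0]  = 0; Births = -2·Rainfall + 2·Predator  [with Rainfall=-1, Predator=0]  = 2; Deaths = -Rainfall + 2·Births - 4  [with Rainfall=-1, Births=2]  = 1.
Change = -19 − 1 = -20.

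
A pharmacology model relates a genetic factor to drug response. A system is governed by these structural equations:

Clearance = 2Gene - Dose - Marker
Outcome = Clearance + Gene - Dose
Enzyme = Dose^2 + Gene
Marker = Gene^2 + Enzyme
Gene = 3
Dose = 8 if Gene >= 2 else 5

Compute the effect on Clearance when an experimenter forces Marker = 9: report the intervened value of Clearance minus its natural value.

Intervening sets Marker = 9 and removes its equation (Marker = Gene^2 + Enzyme).
Dose = 8 if Gene >= 2 else 5  [with Gene=3]  = 8
Clearance = 2Gene - Dose - Marker  [with Gene=3, Dose=8, Marker=9]  = -11
Without intervention: Dose = 8 if Gene >= 2 else 5  [with Gene=3]  = 8; Enzyme = Dose^2 + Gene  [with Dose=8, Gene=3]  = 67; Marker = Gene^2 + Enzyme  [with Gene=3, Enzyme=67]  = 76; Clearance = 2Gene - Dose - Marker  [with Gene=3, Dose=8, Marker=76]  = -78.
Change = -11 − (-78) = 67.

67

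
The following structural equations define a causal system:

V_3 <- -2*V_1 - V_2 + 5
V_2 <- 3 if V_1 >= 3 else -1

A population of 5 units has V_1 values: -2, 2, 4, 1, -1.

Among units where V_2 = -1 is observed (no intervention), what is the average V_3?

6

E[V_3|V_2=-1] averages over only the 4 units with V_2=-1 (V_1 = -2, 2, 1, -1): V_3 = 10, 2, 4, 8, mean 6.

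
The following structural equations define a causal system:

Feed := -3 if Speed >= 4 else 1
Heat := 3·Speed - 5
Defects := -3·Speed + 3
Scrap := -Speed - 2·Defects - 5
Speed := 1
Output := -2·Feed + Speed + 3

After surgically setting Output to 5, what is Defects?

0

do(Output=5) replaces the equation Output := -2·Feed + Speed + 3 with the constant Output = 5.
No directed path runs from Output to Defects, so Defects keeps its natural value.
Defects = -3·Speed + 3  [with Speed=1]  = 0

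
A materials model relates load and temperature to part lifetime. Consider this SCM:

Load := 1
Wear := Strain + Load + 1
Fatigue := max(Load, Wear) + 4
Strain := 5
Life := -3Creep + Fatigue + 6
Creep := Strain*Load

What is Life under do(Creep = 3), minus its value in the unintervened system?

6

The intervention breaks the incoming arrows to Creep: Creep := Strain*Load no longer applies, and Creep = 3.
Wear = Strain + Load + 1  [with Strain=5, Load=1]  = 7
Fatigue = max(Load, Wear) + 4  [with Load=1, Wear=7]  = 11
Life = -3Creep + Fatigue + 6  [with Creep=3, Fatigue=11]  = 8
Without intervention: Creep = Strain*Load  [with Strain=5, Load=1]  = 5; Wear = Strain + Load + 1  [with Strain=5, Load=1]  = 7; Fatigue = max(Load, Wear) + 4  [with Load=1, Wear=7]  = 11; Life = -3Creep + Fatigue + 6  [with Creep=5, Fatigue=11]  = 2.
Change = 8 − 2 = 6.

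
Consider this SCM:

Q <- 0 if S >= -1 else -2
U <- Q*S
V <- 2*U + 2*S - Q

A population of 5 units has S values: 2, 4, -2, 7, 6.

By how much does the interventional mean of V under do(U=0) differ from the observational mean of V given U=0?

do(U=0) breaks U's dependence on S. With U=0 fixed, V across the units is 4, 8, -2, 14, 12, mean 7.2.
Conditioning on U=0 selects the 4 unit(s) with S ∈ {2, 4, 7, 6}. Their V values: 4, 8, 14, 12. Mean = 9.5.
Difference = 7.2 − 9.5 = -2.3.

-2.3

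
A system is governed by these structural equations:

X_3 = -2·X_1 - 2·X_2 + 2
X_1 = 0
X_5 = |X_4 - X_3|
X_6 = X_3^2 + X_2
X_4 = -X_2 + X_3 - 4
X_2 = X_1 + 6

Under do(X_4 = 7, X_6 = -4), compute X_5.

17

Setting X_4 = 7, X_6 = -4 by intervention discards those variables' equations.
X_2 = X_1 + 6  [with X_1=0]  = 6
X_3 = -2·X_1 - 2·X_2 + 2  [with X_1=0, X_2=6]  = -10
X_5 = |X_4 - X_3|  [with X_4=7, X_3=-10]  = 17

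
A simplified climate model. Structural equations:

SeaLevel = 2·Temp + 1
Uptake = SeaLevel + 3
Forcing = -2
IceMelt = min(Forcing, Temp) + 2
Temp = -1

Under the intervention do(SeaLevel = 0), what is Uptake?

3

Intervening sets SeaLevel = 0 and removes its equation (SeaLevel = 2·Temp + 1).
Uptake = SeaLevel + 3  [with SeaLevel=0]  = 3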